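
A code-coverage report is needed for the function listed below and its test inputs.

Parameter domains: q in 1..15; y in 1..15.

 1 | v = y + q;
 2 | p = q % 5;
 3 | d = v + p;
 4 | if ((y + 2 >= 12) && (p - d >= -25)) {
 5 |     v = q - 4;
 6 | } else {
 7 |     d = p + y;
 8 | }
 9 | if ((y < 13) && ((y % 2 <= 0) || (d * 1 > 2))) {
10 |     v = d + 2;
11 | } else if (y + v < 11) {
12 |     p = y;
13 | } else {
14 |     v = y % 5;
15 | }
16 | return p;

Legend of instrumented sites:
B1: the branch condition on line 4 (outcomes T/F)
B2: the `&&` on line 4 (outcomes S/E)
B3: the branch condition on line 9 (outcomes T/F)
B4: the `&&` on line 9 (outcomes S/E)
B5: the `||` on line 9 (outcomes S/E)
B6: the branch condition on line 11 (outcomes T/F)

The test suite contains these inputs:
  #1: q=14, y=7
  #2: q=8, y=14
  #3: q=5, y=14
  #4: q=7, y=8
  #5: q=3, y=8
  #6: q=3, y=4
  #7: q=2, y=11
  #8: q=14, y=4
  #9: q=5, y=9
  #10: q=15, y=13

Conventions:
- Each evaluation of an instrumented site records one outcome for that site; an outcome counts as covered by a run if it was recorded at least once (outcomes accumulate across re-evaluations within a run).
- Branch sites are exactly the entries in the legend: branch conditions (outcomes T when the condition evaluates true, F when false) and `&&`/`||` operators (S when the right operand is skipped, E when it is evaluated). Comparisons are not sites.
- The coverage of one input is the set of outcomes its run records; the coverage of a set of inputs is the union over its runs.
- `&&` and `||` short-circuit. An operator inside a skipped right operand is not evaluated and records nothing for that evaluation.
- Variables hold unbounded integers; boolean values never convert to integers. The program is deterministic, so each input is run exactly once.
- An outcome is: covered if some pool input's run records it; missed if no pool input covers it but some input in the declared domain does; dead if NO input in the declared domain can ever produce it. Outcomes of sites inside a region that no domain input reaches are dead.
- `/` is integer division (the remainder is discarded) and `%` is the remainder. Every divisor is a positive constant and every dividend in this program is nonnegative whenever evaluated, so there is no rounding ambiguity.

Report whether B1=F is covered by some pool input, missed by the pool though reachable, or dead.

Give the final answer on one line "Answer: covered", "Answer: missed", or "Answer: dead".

B1=F is recorded by pool input(s) 1, 4, 5, 6, 8, 9, 10 -> covered

Answer: covered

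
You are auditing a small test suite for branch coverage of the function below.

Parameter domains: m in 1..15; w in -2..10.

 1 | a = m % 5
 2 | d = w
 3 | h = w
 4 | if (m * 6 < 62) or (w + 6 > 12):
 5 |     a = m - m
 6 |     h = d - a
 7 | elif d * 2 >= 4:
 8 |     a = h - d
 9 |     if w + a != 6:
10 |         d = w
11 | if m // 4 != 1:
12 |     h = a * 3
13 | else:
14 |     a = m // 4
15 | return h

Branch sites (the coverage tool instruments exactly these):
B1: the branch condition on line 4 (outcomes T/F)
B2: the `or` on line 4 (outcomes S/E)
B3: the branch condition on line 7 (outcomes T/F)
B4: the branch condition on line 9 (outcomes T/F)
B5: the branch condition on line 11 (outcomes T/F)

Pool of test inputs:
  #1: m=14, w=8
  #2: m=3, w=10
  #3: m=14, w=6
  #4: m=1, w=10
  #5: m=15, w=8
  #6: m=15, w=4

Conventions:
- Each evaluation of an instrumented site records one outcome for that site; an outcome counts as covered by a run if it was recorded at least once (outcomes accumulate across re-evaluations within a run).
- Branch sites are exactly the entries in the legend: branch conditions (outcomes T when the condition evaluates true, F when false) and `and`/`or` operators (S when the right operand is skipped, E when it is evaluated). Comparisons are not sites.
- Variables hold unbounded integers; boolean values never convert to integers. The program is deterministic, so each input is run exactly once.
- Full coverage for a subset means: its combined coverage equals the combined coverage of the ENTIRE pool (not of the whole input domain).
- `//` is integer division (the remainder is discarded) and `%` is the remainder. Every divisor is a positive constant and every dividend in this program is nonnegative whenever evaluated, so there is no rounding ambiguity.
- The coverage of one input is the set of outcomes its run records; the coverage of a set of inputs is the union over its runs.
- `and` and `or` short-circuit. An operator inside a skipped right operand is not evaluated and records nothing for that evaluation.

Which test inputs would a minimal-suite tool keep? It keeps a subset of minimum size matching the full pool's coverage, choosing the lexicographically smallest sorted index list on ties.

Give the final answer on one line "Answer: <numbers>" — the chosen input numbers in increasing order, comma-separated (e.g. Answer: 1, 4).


#1 (m=14, w=8) -> B2->E, B1->T, B5->T; covered: B1=T, B2=E, B5=T
#2 (m=3, w=10) -> B2->S, B1->T, B5->T; covered: B1=T, B2=S, B5=T
#3 (m=14, w=6) -> B2->E, B1->F, B3->T, B4->F, B5->T; covered: B1=F, B2=E, B3=T, B4=F, B5=T
#4 (m=1, w=10) -> B2->S, B1->T, B5->T; covered: B1=T, B2=S, B5=T
#5 (m=15, w=8) -> B2->E, B1->T, B5->T; covered: B1=T, B2=E, B5=T
#6 (m=15, w=4) -> B2->E, B1->F, B3->T, B4->T, B5->T; covered: B1=F, B2=E, B3=T, B4=T, B5=T
pool-wide coverage (8 outcomes): B1=T, B1=F, B2=S, B2=E, B3=T, B4=T, B4=F, B5=T
size 1 is not enough: best union over all size-1 subsets is 5/8
size 2 is not enough: best union over all size-2 subsets is 7/8
size 3: inputs {2, 3, 6} cover all 8 outcomes, and no lexicographically smaller subset of this size does
Answer: 2, 3, 6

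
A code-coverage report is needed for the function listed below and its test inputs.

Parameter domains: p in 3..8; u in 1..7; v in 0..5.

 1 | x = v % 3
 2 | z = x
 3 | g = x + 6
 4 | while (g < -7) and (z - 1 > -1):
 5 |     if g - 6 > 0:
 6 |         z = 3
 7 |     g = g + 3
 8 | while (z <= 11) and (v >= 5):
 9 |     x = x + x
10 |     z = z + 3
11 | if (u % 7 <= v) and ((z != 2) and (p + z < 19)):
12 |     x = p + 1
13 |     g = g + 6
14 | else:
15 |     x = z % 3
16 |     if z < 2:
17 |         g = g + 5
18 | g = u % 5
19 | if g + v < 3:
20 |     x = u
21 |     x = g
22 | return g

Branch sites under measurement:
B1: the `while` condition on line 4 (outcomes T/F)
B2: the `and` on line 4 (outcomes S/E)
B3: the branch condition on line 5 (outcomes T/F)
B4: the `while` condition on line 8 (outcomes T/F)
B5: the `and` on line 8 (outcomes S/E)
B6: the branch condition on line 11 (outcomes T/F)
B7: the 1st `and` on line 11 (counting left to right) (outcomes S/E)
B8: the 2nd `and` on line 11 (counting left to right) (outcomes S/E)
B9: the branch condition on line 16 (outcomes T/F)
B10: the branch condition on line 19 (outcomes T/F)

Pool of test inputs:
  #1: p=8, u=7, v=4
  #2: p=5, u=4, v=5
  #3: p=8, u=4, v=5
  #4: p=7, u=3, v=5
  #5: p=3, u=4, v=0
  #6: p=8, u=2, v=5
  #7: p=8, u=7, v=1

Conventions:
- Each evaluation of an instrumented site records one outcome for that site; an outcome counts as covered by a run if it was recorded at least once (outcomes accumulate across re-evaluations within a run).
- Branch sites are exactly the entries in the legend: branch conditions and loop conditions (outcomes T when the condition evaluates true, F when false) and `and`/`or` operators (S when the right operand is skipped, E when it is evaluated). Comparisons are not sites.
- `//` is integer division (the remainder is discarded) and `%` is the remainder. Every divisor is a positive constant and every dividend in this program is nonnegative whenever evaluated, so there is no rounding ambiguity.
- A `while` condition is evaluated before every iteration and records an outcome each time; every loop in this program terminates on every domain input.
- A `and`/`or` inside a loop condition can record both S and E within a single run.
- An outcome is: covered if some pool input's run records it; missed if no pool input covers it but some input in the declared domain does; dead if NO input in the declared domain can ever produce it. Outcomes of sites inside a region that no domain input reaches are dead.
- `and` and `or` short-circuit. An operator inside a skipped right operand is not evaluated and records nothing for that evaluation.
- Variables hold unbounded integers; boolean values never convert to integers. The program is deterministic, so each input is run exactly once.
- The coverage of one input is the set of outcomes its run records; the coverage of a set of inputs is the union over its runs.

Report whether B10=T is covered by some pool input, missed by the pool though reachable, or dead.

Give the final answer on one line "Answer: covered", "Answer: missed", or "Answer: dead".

no pool input records B10=T
but domain input (p=3, u=1, v=0) does record it -> reachable, so missed

Answer: missed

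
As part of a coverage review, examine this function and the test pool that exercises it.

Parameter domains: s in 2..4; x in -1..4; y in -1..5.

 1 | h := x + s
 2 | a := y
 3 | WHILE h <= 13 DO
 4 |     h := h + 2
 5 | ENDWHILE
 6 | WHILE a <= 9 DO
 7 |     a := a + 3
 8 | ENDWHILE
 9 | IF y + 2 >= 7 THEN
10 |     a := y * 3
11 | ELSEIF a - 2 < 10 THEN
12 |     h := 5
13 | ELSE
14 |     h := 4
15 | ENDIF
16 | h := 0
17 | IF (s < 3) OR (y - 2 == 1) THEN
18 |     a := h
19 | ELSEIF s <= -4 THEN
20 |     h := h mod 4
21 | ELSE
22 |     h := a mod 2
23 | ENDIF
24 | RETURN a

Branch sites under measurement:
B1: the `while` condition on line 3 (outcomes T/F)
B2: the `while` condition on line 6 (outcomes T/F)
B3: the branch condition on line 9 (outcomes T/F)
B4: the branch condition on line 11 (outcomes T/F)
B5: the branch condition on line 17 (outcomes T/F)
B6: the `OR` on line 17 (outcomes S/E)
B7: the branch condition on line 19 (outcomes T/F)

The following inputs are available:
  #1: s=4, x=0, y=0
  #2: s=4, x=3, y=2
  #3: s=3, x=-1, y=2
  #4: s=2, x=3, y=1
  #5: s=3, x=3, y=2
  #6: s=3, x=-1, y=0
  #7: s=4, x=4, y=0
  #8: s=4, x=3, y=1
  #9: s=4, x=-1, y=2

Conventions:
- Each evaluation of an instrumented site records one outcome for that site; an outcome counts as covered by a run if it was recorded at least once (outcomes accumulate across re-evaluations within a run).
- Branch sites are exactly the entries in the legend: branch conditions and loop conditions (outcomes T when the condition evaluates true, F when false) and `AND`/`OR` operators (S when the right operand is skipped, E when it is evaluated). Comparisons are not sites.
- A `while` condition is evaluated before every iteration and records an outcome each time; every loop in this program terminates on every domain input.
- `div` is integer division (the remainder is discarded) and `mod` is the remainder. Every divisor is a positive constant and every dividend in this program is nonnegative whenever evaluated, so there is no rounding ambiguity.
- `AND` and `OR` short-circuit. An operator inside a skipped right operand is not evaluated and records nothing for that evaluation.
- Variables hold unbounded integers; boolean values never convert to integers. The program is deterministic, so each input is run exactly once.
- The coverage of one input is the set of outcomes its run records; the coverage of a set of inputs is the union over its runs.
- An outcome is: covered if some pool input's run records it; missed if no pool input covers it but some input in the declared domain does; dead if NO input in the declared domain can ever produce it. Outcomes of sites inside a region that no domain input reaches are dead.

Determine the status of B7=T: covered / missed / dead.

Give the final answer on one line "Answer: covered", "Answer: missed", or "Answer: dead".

no pool input records B7=T
checking all 126 inputs in the declared domain: B7=T is never recorded -> dead

Answer: dead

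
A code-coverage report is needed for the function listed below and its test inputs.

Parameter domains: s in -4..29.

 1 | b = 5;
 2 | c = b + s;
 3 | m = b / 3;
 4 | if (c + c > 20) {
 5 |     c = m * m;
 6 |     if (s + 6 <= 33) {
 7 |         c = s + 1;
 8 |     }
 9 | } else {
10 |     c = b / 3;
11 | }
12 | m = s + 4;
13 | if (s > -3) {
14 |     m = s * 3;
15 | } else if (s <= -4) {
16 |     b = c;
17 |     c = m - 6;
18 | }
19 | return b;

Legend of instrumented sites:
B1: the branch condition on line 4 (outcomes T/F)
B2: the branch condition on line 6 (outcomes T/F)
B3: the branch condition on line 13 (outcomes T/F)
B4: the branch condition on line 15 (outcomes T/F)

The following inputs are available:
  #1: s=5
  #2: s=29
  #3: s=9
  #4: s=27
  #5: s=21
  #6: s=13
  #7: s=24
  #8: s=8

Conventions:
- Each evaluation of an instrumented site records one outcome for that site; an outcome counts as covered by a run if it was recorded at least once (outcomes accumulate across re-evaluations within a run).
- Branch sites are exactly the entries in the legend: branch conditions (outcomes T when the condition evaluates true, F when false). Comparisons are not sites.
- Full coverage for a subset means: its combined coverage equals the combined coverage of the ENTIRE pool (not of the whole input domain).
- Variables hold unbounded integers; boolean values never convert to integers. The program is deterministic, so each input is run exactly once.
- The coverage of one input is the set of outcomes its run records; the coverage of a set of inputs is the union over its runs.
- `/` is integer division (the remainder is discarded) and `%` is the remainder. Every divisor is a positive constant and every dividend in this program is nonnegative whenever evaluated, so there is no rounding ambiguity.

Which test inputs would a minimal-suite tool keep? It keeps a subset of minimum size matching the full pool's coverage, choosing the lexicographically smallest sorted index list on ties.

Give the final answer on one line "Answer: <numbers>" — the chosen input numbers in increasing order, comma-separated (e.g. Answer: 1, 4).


run #1 (s=5) runs B1->F, B3->T; records B1=F, B3=T
run #2 (s=29) runs B1->T, B2->F, B3->T; records B1=T, B2=F, B3=T
run #3 (s=9) runs B1->T, B2->T, B3->T; records B1=T, B2=T, B3=T
run #4 (s=27) runs B1->T, B2->T, B3->T; records B1=T, B2=T, B3=T
run #5 (s=21) runs B1->T, B2->T, B3->T; records B1=T, B2=T, B3=T
run #6 (s=13) runs B1->T, B2->T, B3->T; records B1=T, B2=T, B3=T
run #7 (s=24) runs B1->T, B2->T, B3->T; records B1=T, B2=T, B3=T
run #8 (s=8) runs B1->T, B2->T, B3->T; records B1=T, B2=T, B3=T
union over all inputs: B1=T, B1=F, B2=T, B2=F, B3=T (5 outcomes)
every size-1 subset falls short of the 5 outcomes (best: 3/5)
every size-2 subset falls short of the 5 outcomes (best: 4/5)
at size 3, {1, 2, 3} reaches all 5 outcomes; every lexicographically earlier size-3 subset fails
Answer: 1, 2, 3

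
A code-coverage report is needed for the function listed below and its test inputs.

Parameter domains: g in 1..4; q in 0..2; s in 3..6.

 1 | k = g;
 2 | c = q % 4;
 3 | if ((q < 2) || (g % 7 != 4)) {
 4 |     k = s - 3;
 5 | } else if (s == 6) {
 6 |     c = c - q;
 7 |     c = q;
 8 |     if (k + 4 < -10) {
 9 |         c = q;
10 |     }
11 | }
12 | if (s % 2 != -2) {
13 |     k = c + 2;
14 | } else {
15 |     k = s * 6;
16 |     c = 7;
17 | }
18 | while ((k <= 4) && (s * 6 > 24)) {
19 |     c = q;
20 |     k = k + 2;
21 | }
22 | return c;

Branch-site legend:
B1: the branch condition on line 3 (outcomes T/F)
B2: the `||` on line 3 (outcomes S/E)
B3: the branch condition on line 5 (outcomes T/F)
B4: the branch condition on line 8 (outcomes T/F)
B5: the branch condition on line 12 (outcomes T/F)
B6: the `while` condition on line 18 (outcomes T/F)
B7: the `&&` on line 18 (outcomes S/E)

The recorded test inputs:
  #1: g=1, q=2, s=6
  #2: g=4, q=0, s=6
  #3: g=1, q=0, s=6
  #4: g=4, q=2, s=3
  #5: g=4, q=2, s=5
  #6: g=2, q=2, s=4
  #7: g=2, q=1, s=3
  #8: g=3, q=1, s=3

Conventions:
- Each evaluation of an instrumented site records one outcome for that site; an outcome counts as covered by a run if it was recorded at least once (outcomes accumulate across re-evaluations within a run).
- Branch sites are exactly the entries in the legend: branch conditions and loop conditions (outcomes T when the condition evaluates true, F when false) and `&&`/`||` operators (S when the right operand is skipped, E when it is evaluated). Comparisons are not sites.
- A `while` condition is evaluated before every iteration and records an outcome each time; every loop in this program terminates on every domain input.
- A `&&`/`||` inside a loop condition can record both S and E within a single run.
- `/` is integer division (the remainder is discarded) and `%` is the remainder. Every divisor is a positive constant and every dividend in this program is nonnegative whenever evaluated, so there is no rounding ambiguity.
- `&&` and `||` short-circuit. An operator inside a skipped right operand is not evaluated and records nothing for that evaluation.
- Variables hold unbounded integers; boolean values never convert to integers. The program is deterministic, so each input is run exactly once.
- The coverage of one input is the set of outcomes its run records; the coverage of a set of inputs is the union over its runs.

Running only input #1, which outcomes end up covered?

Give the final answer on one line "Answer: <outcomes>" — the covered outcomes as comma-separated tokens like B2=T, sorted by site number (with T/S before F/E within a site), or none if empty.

Simulating input #1 (g=1, q=2, s=6) step by step:
  B2->E, B1->T, B5->T, B7->E, B6->T, B7->S, B6->F
as a set, this run covers: B1=T, B2=E, B5=T, B6=T, B6=F, B7=S, B7=E

Answer: B1=T, B2=E, B5=T, B6=T, B6=F, B7=S, B7=E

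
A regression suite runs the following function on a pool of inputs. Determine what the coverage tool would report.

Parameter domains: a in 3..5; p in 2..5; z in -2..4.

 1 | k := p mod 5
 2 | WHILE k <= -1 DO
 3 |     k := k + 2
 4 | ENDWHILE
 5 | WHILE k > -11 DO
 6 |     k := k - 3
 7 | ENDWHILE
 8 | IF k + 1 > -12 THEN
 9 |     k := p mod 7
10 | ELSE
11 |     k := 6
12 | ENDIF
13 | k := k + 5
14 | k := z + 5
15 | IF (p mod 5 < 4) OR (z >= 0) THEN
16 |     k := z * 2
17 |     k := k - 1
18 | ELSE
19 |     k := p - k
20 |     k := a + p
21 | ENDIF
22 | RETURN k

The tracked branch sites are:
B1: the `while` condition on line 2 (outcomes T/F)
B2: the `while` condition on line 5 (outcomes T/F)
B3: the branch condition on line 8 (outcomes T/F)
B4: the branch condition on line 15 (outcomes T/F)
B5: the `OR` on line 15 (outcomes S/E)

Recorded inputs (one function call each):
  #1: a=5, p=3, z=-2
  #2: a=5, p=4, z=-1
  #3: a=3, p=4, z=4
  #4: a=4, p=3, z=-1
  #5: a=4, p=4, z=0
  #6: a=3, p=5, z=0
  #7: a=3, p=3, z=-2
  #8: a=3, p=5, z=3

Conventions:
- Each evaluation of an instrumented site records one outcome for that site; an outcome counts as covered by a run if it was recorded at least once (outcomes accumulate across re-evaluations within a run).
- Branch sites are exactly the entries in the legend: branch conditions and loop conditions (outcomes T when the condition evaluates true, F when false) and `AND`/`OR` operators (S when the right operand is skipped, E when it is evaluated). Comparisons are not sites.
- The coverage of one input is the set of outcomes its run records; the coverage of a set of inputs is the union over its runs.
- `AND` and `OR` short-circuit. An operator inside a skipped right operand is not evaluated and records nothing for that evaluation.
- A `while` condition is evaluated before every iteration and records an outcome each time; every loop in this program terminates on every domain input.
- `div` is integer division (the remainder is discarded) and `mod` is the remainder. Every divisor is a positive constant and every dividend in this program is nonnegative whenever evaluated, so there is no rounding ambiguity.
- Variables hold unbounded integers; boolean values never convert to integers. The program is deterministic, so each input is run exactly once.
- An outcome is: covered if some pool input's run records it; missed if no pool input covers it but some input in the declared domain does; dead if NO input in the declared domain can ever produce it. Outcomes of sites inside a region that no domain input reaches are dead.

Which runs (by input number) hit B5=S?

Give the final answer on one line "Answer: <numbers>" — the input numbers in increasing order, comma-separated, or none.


input #1 (a=5, p=3, z=-2): records B5=S
input #2 (a=5, p=4, z=-1): does not record B5=S
input #3 (a=3, p=4, z=4): does not record B5=S
input #4 (a=4, p=3, z=-1): records B5=S
input #5 (a=4, p=4, z=0): does not record B5=S
input #6 (a=3, p=5, z=0): records B5=S
input #7 (a=3, p=3, z=-2): records B5=S
input #8 (a=3, p=5, z=3): records B5=S
Answer: 1, 4, 6, 7, 8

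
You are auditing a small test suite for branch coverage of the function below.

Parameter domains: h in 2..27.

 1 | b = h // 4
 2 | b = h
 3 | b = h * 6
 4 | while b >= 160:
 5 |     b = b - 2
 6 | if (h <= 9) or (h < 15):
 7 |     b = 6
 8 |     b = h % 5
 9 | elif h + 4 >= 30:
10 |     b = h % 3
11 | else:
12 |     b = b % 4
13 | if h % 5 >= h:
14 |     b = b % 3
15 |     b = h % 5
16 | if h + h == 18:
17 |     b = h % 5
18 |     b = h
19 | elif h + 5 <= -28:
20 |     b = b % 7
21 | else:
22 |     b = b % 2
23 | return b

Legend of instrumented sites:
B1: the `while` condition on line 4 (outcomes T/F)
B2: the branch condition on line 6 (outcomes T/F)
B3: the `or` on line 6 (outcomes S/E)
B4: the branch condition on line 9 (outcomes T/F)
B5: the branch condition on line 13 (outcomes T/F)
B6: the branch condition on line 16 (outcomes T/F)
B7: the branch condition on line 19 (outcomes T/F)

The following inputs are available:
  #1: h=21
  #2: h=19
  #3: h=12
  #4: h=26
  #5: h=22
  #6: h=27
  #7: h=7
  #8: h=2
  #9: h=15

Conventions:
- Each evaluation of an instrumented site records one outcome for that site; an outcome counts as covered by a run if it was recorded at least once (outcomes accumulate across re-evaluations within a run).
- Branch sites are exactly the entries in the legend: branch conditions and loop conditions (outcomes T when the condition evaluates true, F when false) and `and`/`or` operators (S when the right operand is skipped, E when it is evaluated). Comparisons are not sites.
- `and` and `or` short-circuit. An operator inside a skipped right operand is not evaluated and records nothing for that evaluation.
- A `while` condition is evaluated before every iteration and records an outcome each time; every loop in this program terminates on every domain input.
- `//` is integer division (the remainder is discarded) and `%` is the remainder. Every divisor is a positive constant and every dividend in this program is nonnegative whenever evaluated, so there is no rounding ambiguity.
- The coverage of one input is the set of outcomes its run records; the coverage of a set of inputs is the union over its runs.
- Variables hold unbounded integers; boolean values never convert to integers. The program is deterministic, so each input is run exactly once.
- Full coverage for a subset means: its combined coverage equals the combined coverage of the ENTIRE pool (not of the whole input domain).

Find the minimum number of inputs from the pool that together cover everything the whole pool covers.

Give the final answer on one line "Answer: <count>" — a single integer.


input #1 (h=21): events B1->F, B3->E, B2->F, B4->F, B5->F, B6->F, B7->F; covers B1=F, B2=F, B3=E, B4=F, B5=F, B6=F, B7=F
input #2 (h=19): events B1->F, B3->E, B2->F, B4->F, B5->F, B6->F, B7->F; covers B1=F, B2=F, B3=E, B4=F, B5=F, B6=F, B7=F
input #3 (h=12): events B1->F, B3->E, B2->T, B5->F, B6->F, B7->F; covers B1=F, B2=T, B3=E, B5=F, B6=F, B7=F
input #4 (h=26): events B1->F, B3->E, B2->F, B4->T, B5->F, B6->F, B7->F; covers B1=F, B2=F, B3=E, B4=T, B5=F, B6=F, B7=F
input #5 (h=22): events B1->F, B3->E, B2->F, B4->F, B5->F, B6->F, B7->F; covers B1=F, B2=F, B3=E, B4=F, B5=F, B6=F, B7=F
input #6 (h=27): events B1->T, B1->T, B1->F, B3->E, B2->F, B4->T, B5->F, B6->F, B7->F; covers B1=T, B1=F, B2=F, B3=E, B4=T, B5=F, B6=F, B7=F
input #7 (h=7): events B1->F, B3->S, B2->T, B5->F, B6->F, B7->F; covers B1=F, B2=T, B3=S, B5=F, B6=F, B7=F
input #8 (h=2): events B1->F, B3->S, B2->T, B5->T, B6->F, B7->F; covers B1=F, B2=T, B3=S, B5=T, B6=F, B7=F
input #9 (h=15): events B1->F, B3->E, B2->F, B4->F, B5->F, B6->F, B7->F; covers B1=F, B2=F, B3=E, B4=F, B5=F, B6=F, B7=F
union over all inputs: B1=T, B1=F, B2=T, B2=F, B3=S, B3=E, B4=T, B4=F, B5=T, B5=F, B6=F, B7=F (12 outcomes)
every size-1 subset falls short of the 12 outcomes (best: 8/12)
every size-2 subset falls short of the 12 outcomes (best: 11/12)
inputs {1, 6, 8} (size 3) cover everything; no size-3 subset with a lexicographically smaller index list covers all 12
Answer: 3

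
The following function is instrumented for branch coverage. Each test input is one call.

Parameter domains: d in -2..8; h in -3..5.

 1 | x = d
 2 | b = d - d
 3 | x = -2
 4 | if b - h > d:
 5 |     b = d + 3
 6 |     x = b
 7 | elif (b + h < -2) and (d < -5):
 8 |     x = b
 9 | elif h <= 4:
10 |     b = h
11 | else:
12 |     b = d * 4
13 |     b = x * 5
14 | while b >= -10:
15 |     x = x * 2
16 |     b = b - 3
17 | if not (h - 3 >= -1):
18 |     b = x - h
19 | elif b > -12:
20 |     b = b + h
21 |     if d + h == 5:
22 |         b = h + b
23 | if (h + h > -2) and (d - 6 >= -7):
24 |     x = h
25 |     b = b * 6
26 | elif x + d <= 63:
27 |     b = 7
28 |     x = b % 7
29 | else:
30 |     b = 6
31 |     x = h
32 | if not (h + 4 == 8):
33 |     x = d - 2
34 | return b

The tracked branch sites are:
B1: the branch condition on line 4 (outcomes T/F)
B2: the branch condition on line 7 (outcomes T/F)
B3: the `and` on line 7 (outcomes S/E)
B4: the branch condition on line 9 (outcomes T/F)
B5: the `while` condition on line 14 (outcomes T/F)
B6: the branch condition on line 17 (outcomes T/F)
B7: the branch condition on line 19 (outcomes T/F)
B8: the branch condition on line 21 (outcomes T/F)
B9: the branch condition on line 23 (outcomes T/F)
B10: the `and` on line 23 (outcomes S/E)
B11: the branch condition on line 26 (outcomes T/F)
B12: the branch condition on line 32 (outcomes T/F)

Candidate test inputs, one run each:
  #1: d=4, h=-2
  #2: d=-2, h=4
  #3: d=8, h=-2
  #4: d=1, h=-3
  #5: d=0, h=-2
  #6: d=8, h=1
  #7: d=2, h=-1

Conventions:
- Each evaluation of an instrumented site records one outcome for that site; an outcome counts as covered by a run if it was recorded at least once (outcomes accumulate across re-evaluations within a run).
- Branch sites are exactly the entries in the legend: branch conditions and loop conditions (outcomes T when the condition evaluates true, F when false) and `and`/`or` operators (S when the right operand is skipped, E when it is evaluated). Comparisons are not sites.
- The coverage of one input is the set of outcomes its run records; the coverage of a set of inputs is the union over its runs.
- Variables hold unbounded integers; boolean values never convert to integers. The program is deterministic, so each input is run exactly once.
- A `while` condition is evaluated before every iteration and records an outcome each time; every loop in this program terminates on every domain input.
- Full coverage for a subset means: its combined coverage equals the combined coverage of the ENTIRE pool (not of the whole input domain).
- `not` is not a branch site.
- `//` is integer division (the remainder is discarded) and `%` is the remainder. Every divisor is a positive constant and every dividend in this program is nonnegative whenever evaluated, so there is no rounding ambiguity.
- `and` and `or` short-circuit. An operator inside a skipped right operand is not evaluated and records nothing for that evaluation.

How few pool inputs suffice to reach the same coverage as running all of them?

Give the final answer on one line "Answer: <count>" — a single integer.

input #1 (d=4, h=-2): covers B1=F, B2=F, B3=S, B4=T, B5=T, B5=F, B6=T, B9=F, B10=S, B11=T, B12=T
input #2 (d=-2, h=4): covers B1=F, B2=F, B3=S, B4=T, B5=T, B5=F, B6=F, B7=T, B8=F, B9=F, B10=E, B11=T, B12=F
input #3 (d=8, h=-2): covers B1=F, B2=F, B3=S, B4=T, B5=T, B5=F, B6=T, B9=F, B10=S, B11=T, B12=T
input #4 (d=1, h=-3): covers B1=T, B5=T, B5=F, B6=T, B9=F, B10=S, B11=F, B12=T
input #5 (d=0, h=-2): covers B1=T, B5=T, B5=F, B6=T, B9=F, B10=S, B11=F, B12=T
input #6 (d=8, h=1): covers B1=F, B2=F, B3=S, B4=T, B5=T, B5=F, B6=T, B9=T, B10=E, B12=T
input #7 (d=2, h=-1): covers B1=F, B2=F, B3=S, B4=T, B5=T, B5=F, B6=T, B9=F, B10=S, B11=T, B12=T
pool-wide coverage (19 outcomes): B1=T, B1=F, B2=F, B3=S, B4=T, B5=T, B5=F, B6=T, B6=F, B7=T, B8=F, B9=T, B9=F, B10=S, B10=E, B11=T, B11=F, B12=T, B12=F
checked all size-1 subsets: none covers 19 outcomes (max 13/19)
checked all size-2 subsets: none covers 19 outcomes (max 18/19)
inputs {2, 4, 6} (size 3) cover everything; no size-3 subset with a lexicographically smaller index list covers all 19

Answer: 3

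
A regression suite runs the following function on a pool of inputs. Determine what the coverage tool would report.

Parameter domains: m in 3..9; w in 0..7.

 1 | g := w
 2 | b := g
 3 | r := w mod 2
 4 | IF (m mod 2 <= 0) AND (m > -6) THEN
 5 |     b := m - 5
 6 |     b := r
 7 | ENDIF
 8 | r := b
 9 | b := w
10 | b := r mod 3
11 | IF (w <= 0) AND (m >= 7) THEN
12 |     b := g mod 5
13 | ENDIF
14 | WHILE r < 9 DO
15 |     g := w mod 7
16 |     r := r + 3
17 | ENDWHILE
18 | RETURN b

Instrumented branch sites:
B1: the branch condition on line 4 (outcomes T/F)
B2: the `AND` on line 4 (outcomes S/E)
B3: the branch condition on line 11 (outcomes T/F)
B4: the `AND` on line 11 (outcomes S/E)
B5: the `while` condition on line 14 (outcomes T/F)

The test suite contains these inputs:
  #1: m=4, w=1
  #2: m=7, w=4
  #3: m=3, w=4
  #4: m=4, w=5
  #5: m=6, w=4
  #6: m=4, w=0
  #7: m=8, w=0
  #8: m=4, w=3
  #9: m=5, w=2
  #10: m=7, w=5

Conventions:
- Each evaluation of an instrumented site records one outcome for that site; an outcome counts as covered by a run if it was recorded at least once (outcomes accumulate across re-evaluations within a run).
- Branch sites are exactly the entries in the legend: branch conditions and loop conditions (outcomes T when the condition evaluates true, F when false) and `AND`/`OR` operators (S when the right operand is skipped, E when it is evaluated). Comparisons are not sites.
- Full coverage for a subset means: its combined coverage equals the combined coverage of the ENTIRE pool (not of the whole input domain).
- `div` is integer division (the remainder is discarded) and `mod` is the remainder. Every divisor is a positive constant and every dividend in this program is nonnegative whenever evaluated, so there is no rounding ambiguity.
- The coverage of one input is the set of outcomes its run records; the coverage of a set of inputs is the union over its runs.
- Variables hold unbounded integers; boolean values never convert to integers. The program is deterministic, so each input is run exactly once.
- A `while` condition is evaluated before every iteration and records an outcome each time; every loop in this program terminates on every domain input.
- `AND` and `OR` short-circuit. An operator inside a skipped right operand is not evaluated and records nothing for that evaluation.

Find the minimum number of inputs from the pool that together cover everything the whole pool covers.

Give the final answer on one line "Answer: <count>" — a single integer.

run #1 (m=4, w=1) runs B2->E, B1->T, B4->S, B3->F, B5->T, B5->T, B5->T, B5->F; records B1=T, B2=E, B3=F, B4=S, B5=T, B5=F
run #2 (m=7, w=4) runs B2->S, B1->F, B4->S, B3->F, B5->T, B5->T, B5->F; records B1=F, B2=S, B3=F, B4=S, B5=T, B5=F
run #3 (m=3, w=4) runs B2->S, B1->F, B4->S, B3->F, B5->T, B5->T, B5->F; records B1=F, B2=S, B3=F, B4=S, B5=T, B5=F
run #4 (m=4, w=5) runs B2->E, B1->T, B4->S, B3->F, B5->T, B5->T, B5->T, B5->F; records B1=T, B2=E, B3=F, B4=S, B5=T, B5=F
run #5 (m=6, w=4) runs B2->E, B1->T, B4->S, B3->F, B5->T, B5->T, B5->T, B5->F; records B1=T, B2=E, B3=F, B4=S, B5=T, B5=F
run #6 (m=4, w=0) runs B2->E, B1->T, B4->E, B3->F, B5->T, B5->T, B5->T, B5->F; records B1=T, B2=E, B3=F, B4=E, B5=T, B5=F
run #7 (m=8, w=0) runs B2->E, B1->T, B4->E, B3->T, B5->T, B5->T, B5->T, B5->F; records B1=T, B2=E, B3=T, B4=E, B5=T, B5=F
run #8 (m=4, w=3) runs B2->E, B1->T, B4->S, B3->F, B5->T, B5->T, B5->T, B5->F; records B1=T, B2=E, B3=F, B4=S, B5=T, B5=F
run #9 (m=5, w=2) runs B2->S, B1->F, B4->S, B3->F, B5->T, B5->T, B5->T, B5->F; records B1=F, B2=S, B3=F, B4=S, B5=T, B5=F
run #10 (m=7, w=5) runs B2->S, B1->F, B4->S, B3->F, B5->T, B5->T, B5->F; records B1=F, B2=S, B3=F, B4=S, B5=T, B5=F
union over all inputs: B1=T, B1=F, B2=S, B2=E, B3=T, B3=F, B4=S, B4=E, B5=T, B5=F (10 outcomes)
checked all size-1 subsets: none covers 10 outcomes (max 6/10)
the canonical winner is {2, 7}: size 2, full 10-outcome coverage, earliest index list among size-2 covers

Answer: 2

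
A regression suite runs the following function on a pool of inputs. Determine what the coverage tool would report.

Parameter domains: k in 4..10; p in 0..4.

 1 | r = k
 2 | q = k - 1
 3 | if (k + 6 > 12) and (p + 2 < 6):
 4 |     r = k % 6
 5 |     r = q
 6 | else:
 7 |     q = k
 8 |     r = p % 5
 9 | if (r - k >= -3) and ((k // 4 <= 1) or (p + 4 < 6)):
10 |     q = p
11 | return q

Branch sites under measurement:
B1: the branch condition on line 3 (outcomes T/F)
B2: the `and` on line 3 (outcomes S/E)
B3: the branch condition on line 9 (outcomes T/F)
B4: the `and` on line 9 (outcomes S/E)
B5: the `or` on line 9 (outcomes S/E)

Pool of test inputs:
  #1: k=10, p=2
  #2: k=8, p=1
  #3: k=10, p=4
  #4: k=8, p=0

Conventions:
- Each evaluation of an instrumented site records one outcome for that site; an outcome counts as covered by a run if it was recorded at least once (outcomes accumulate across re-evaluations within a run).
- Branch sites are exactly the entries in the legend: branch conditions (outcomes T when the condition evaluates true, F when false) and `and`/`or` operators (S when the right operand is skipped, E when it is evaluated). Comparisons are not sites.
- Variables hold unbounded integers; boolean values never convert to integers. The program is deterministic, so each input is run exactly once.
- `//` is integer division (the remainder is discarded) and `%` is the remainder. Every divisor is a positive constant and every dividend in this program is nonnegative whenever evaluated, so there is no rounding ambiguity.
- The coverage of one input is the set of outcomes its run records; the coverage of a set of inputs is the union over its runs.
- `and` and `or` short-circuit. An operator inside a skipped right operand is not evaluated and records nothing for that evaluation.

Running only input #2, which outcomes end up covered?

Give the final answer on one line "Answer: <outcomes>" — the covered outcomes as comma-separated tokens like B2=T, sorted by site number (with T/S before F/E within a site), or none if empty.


Event log for input #2 (k=8, p=1):
  B2->E, B1->T, B4->E, B5->E, B3->T
deduplicating events, the covered set is: B1=T, B2=E, B3=T, B4=E, B5=E
Answer: B1=T, B2=E, B3=T, B4=E, B5=E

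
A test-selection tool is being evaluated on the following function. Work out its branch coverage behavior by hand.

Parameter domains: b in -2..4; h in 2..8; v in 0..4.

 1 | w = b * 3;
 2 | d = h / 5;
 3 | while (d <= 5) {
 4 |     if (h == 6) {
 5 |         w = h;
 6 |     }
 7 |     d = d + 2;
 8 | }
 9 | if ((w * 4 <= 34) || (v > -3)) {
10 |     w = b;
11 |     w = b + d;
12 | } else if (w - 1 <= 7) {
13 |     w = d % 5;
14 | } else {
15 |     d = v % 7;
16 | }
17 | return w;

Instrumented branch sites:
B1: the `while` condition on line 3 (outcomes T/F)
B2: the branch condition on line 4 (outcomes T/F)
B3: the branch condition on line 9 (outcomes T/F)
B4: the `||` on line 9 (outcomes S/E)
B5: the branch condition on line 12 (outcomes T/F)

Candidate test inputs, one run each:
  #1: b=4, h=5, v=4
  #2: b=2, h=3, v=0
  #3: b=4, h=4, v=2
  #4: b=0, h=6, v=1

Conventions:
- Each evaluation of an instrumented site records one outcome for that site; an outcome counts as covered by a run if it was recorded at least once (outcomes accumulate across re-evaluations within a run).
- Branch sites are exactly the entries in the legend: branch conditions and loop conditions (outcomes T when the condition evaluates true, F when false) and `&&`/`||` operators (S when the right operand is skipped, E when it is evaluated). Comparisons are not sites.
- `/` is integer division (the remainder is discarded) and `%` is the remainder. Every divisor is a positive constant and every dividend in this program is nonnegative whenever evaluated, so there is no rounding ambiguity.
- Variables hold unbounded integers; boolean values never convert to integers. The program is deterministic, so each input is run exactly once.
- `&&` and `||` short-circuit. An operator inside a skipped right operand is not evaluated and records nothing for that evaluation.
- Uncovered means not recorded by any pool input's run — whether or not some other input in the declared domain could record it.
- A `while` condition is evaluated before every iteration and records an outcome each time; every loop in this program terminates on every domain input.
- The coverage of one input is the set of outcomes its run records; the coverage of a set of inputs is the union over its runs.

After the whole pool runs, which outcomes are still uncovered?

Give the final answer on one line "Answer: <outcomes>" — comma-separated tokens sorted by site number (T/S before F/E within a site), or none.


test 1 (b=4, h=5, v=4) fires B1->T, B2->F, B1->T, B2->F, B1->T, B2->F, B1->F, B4->E, B3->T; hits B1=T, B1=F, B2=F, B3=T, B4=E
test 2 (b=2, h=3, v=0) fires B1->T, B2->F, B1->T, B2->F, B1->T, B2->F, B1->F, B4->S, B3->T; hits B1=T, B1=F, B2=F, B3=T, B4=S
test 3 (b=4, h=4, v=2) fires B1->T, B2->F, B1->T, B2->F, B1->T, B2->F, B1->F, B4->E, B3->T; hits B1=T, B1=F, B2=F, B3=T, B4=E
test 4 (b=0, h=6, v=1) fires B1->T, B2->T, B1->T, B2->T, B1->T, B2->T, B1->F, B4->S, B3->T; hits B1=T, B1=F, B2=T, B3=T, B4=S
union over the pool: B1=T, B1=F, B2=T, B2=F, B3=T, B4=S, B4=E
uncovered (3 of 10): B3=F, B5=T, B5=F
Answer: B3=F, B5=T, B5=F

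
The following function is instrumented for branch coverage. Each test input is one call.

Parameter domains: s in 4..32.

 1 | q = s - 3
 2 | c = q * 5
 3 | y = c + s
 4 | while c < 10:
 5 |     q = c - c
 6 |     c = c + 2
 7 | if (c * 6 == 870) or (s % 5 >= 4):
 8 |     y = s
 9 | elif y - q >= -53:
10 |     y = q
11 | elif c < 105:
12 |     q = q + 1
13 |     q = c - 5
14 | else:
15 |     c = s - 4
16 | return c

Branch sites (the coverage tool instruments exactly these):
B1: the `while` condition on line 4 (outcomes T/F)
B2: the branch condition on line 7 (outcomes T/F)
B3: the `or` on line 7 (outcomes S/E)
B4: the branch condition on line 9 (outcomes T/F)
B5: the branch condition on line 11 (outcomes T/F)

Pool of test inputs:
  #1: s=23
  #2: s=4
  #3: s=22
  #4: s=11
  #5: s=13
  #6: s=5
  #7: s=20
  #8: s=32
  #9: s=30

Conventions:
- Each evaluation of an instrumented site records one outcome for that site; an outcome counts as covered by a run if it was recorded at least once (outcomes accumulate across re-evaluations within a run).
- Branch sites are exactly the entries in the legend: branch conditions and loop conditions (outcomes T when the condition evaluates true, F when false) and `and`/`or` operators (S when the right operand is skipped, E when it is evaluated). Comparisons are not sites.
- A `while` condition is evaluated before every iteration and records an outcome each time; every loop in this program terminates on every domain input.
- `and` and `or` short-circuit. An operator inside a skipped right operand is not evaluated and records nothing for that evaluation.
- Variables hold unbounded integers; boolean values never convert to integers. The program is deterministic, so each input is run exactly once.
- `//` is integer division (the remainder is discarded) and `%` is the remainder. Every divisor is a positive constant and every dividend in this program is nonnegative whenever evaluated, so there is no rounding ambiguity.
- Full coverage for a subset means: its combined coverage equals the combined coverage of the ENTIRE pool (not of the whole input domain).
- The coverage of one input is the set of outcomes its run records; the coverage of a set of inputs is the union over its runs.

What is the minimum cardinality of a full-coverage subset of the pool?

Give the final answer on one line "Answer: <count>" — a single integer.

run #1 (s=23) runs B1->F, B3->E, B2->F, B4->T; records B1=F, B2=F, B3=E, B4=T
run #2 (s=4) runs B1->T, B1->T, B1->T, B1->F, B3->E, B2->T; records B1=T, B1=F, B2=T, B3=E
run #3 (s=22) runs B1->F, B3->E, B2->F, B4->T; records B1=F, B2=F, B3=E, B4=T
run #4 (s=11) runs B1->F, B3->E, B2->F, B4->T; records B1=F, B2=F, B3=E, B4=T
run #5 (s=13) runs B1->F, B3->E, B2->F, B4->T; records B1=F, B2=F, B3=E, B4=T
run #6 (s=5) runs B1->F, B3->E, B2->F, B4->T; records B1=F, B2=F, B3=E, B4=T
run #7 (s=20) runs B1->F, B3->E, B2->F, B4->T; records B1=F, B2=F, B3=E, B4=T
run #8 (s=32) runs B1->F, B3->S, B2->T; records B1=F, B2=T, B3=S
run #9 (s=30) runs B1->F, B3->E, B2->F, B4->T; records B1=F, B2=F, B3=E, B4=T
the full pool covers 7 outcomes: B1=T, B1=F, B2=T, B2=F, B3=S, B3=E, B4=T
every size-1 subset falls short of the 7 outcomes (best: 4/7)
every size-2 subset falls short of the 7 outcomes (best: 6/7)
at size 3, {1, 2, 8} reaches all 7 outcomes; every lexicographically earlier size-3 subset fails

Answer: 3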